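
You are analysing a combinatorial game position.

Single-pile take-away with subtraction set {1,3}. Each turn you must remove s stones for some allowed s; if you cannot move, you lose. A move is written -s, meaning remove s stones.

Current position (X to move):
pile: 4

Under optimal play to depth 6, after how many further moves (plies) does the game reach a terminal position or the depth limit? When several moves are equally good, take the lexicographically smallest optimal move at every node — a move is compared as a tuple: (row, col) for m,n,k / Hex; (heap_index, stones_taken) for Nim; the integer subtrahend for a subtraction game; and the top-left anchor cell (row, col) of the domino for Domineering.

[4] X move#1: -1:-1/3*, -3:-1/1
[3] O move#2: -1:+1/2*, -3:+1/0
[2] X move#3: -1:-1/1*
[1] O move#4: -1:+1/0*
[0] end (terminal -1, X#5); searched 4 to 6

PV length from [4]: 4 plies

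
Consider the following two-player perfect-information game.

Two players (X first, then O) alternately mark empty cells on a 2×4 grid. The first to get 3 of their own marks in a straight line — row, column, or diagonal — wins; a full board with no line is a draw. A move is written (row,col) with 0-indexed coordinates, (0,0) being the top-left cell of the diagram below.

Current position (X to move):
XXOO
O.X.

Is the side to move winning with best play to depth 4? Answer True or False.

X winning at [XXOO/O.X.]: False

ply 1, X at XXOO/O.X. | (1,1)=+0→XXOO/OXX.*; (1,3)=+0→XXOO/O.XX
ply 2, O at XXOO/OXX. | (1,3)=+0→XXOO/OXXO*
ply 3: XXOO/OXXO is terminal +0 (X); from XXOO/O.X. depth 4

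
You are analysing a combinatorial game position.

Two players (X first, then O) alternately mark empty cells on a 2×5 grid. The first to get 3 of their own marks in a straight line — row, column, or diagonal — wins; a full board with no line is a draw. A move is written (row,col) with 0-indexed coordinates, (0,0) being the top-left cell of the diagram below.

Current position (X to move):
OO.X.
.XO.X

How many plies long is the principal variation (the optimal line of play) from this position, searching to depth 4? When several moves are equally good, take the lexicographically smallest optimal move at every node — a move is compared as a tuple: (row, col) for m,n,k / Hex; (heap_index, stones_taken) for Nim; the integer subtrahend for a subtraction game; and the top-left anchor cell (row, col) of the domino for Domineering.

PV length from [OO.X./.XO.X]: 4 plies

[OO.X./.XO.X] X move#1: (0,2):+0/OOXX./.XO.X*, (0,4):-1/OO.XX/.XO.X, (1,0):-1/OO.X./XXO.X, (1,3):-1/OO.X./.XOXX
[OOXX./.XO.X] O move#2: (0,4):+0/OOXXO/.XO.X*, (1,0):-1/OOXX./OXO.X, (1,3):-1/OOXX./.XOOX
[OOXXO/.XO.X] X move#3: (1,0):+0/OOXXO/XXO.X*, (1,3):+0/OOXXO/.XOXX
[OOXXO/XXO.X] O move#4: (1,3):+0/OOXXO/XXOOX*
[OOXXO/XXOOX] end (terminal +0, X#5); searched OO.X./.XO.X to 4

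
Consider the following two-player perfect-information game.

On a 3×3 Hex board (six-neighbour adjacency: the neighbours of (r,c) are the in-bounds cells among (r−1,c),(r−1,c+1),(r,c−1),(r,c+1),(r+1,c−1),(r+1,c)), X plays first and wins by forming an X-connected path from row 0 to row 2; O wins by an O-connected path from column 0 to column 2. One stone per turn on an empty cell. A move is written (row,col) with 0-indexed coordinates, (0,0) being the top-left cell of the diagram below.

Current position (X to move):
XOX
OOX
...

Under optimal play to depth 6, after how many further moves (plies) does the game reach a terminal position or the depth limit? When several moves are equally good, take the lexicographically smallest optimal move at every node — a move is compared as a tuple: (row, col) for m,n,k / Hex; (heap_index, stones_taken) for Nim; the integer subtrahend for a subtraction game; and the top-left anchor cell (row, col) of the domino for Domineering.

PV length from [XOX/OOX/...]: 3 plies

[XOX/OOX/...] X move#1: (2,0):+1/XOX/OOX/X..*, (2,1):+1/XOX/OOX/.X., (2,2):+1/XOX/OOX/..X
[XOX/OOX/X..] O move#2: (2,1):-1/XOX/OOX/XO.*, (2,2):-1/XOX/OOX/X.O
[XOX/OOX/XO.] X move#3: (2,2):+1/XOX/OOX/XOX*
[XOX/OOX/XOX] end (terminal -1, O#4); searched XOX/OOX/... to 6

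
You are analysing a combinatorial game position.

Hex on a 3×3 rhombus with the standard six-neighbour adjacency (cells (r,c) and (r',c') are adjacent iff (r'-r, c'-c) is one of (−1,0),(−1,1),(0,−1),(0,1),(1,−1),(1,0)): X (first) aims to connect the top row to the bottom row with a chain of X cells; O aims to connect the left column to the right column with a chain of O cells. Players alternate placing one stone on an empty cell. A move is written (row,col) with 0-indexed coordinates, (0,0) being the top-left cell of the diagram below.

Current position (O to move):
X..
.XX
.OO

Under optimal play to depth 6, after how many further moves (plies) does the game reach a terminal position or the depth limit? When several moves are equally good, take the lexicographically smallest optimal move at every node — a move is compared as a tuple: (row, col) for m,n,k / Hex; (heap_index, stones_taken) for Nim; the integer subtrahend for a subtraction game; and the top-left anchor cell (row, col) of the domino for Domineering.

PV length from [X../.XX/.OO]: 1 ply

ply 1, O at X../.XX/.OO | (0,1)=-1→XO./.XX/.OO; (0,2)=-1→X.O/.XX/.OO; (1,0)=-1→X../OXX/.OO; (2,0)=+1→X../.XX/OOO*
ply 2: X../.XX/OOO is terminal -1 (X); from X../.XX/.OO depth 6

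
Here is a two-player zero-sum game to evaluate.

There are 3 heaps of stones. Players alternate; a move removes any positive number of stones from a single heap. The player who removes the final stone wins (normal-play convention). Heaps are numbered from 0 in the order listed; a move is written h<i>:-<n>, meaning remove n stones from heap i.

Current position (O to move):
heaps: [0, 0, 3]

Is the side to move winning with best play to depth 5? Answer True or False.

O winning at [(0,0,3)]: True

[(0,0,3)] O move#1: h2:-1:-1/(0,0,2), h2:-2:-1/(0,0,1), h2:-3:+1/(0,0,0)*
[(0,0,0)] end (terminal -1, X#2); searched (0,0,3) to 5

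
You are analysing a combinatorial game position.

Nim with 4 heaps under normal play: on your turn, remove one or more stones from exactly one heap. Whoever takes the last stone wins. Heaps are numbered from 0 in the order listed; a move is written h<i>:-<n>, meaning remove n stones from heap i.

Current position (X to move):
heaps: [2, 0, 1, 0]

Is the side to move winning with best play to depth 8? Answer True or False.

[(2,0,1,0)] X move#1: h0:-1:+1/(1,0,1,0)*, h0:-2:-1/(0,0,1,0), h2:-1:-1/(2,0,0,0)
[(1,0,1,0)] O move#2: h0:-1:-1/(0,0,1,0)*, h2:-1:-1/(1,0,0,0)
[(0,0,1,0)] X move#3: h2:-1:+1/(0,0,0,0)*
[(0,0,0,0)] end (terminal -1, O#4); searched (2,0,1,0) to 8

X winning at [(2,0,1,0)]: True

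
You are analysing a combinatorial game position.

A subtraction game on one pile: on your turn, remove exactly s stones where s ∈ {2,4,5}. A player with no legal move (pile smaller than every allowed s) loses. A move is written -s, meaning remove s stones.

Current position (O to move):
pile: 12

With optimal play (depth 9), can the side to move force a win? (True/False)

O winning at [12]: True

[12] O move#1: -2:-1/10, -4:+1/8*, -5:+1/7
[8] X move#2: -2:-1/6*, -4:-1/4, -5:-1/3
[6] O move#3: -2:-1/4, -4:-1/2, -5:+1/1*
[1] end (terminal -1, X#4); searched 12 to 9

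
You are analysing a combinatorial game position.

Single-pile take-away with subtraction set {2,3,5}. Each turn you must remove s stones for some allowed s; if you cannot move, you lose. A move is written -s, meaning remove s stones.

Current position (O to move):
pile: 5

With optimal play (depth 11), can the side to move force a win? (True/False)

O winning at [5]: True

p1 O@[5]: -2[3]-1 -3[2]-1 -5[0]+1*
p2 X@[0] terminal -1; root [5] d11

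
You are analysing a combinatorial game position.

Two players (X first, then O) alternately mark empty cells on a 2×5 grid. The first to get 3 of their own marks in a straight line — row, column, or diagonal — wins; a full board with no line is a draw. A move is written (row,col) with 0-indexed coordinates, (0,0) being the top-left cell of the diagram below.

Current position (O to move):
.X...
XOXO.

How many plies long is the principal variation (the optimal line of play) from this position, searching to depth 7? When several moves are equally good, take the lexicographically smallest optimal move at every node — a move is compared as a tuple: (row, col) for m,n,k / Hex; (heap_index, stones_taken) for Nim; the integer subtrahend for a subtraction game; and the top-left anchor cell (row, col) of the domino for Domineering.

PV length from [.X.../XOXO.]: 5 plies

ply 1, O at .X.../XOXO. | (0,0)=+0→OX.../XOXO.*; (0,2)=+0→.XO../XOXO.; (0,3)=+0→.X.O./XOXO.; (0,4)=-1→.X..O/XOXO.; (1,4)=-1→.X.../XOXOO
ply 2, X at OX.../XOXO. | (0,2)=+0→OXX../XOXO.*; (0,3)=+0→OX.X./XOXO.; (0,4)=+0→OX..X/XOXO.; (1,4)=+0→OX.../XOXOX
ply 3, O at OXX../XOXO. | (0,3)=+0→OXXO./XOXO.*; (0,4)=-1→OXX.O/XOXO.; (1,4)=-1→OXX../XOXOO
ply 4, X at OXXO./XOXO. | (0,4)=+0→OXXOX/XOXO.*; (1,4)=+0→OXXO./XOXOX
ply 5, O at OXXOX/XOXO. | (1,4)=+0→OXXOX/XOXOO*
ply 6: OXXOX/XOXOO is terminal +0 (X); from .X.../XOXO. depth 7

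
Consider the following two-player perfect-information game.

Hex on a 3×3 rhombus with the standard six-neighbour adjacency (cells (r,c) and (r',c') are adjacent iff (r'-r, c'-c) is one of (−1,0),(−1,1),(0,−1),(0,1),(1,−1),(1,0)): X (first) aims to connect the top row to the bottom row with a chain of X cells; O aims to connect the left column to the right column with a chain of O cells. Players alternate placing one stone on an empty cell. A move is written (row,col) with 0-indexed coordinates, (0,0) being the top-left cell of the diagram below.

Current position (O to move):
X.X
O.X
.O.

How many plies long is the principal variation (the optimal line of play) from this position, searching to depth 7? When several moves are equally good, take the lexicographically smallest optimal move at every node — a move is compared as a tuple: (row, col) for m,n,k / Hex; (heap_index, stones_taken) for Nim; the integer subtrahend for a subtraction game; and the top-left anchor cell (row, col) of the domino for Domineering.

PV length from [X.X/O.X/.O.]: 3 plies

[X.X/O.X/.O.] O move#1: (0,1):-1/XOX/O.X/.O., (1,1):-1/X.X/OOX/.O., (2,0):-1/X.X/O.X/OO., (2,2):+1/X.X/O.X/.OO*
[X.X/O.X/.OO] X move#2: (0,1):-1/XXX/O.X/.OO*, (1,1):-1/X.X/OXX/.OO, (2,0):-1/X.X/O.X/XOO
[XXX/O.X/.OO] O move#3: (1,1):+1/XXX/OOX/.OO*, (2,0):+1/XXX/O.X/OOO
[XXX/OOX/.OO] end (terminal -1, X#4); searched X.X/O.X/.O. to 7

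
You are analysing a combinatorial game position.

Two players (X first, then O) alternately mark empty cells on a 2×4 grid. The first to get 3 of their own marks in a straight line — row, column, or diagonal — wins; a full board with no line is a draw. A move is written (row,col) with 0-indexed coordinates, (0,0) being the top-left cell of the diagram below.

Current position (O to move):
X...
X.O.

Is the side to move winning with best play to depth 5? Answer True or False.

O winning at [X.../X.O.]: False

p1 O@[X.../X.O.]: (0,1)[XO../X.O.]+0* (0,2)[X.O./X.O.]+0 (0,3)[X..O/X.O.]+0 (1,1)[X.../XOO.]+0 (1,3)[X.../X.OO]+0
p2 X@[XO../X.O.]: (0,2)[XOX./X.O.]+0* (0,3)[XO.X/X.O.]+0 (1,1)[XO../XXO.]+0 (1,3)[XO../X.OX]+0
p3 O@[XOX./X.O.]: (0,3)[XOXO/X.O.]+0* (1,1)[XOX./XOO.]+0 (1,3)[XOX./X.OO]+0
p4 X@[XOXO/X.O.]: (1,1)[XOXO/XXO.]+0* (1,3)[XOXO/X.OX]+0
p5 O@[XOXO/XXO.]: (1,3)[XOXO/XXOO]+0*
p6 X@[XOXO/XXOO] terminal +0; root [X.../X.O.] d5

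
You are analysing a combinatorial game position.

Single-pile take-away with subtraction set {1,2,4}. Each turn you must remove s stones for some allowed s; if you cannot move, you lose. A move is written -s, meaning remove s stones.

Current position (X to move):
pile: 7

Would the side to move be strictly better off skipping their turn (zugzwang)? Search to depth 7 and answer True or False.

p1 X@[7]: -1[6]+1* -2[5]-1 -4[3]+1
p2 O@[6]: -1[5]-1* -2[4]-1 -4[2]-1
p3 X@[5]: -1[4]-1 -2[3]+1* -4[1]-1
p4 O@[3]: -1[2]-1* -2[1]-1
p5 X@[2]: -1[1]-1 -2[0]+1*
p6 O@[0] terminal -1; root [7] d7
pass branch (O moves first from the same position):
  | p1 O@[7]: -1[6]+1* -2[5]-1 -4[3]+1
  | p2 X@[6]: -1[5]-1* -2[4]-1 -4[2]-1
  | p3 O@[5]: -1[4]-1 -2[3]+1* -4[1]-1
  | p4 X@[3]: -1[2]-1* -2[1]-1
  | p5 O@[2]: -1[1]-1 -2[0]+1*
  | p6 X@[0] terminal -1; root [7] d7
X moving scores +1; X passing scores -1

zugzwang(7, X) = False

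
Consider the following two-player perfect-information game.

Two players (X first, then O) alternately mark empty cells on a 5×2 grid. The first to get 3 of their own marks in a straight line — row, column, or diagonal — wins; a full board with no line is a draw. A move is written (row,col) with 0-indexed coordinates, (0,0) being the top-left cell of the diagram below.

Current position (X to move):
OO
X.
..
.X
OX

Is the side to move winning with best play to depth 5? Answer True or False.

ply 1, X at OO/X./../.X/OX | (1,1)=+0→OO/XX/../.X/OX; (2,0)=+1→OO/X./X./.X/OX*; (2,1)=+1→OO/X./.X/.X/OX; (3,0)=+1→OO/X./../XX/OX
ply 2, O at OO/X./X./.X/OX | (1,1)=-1→OO/XO/X./.X/OX*; (2,1)=-1→OO/X./XO/.X/OX; (3,0)=-1→OO/X./X./OX/OX
ply 3, X at OO/XO/X./.X/OX | (2,1)=+1→OO/XO/XX/.X/OX*; (3,0)=+1→OO/XO/X./XX/OX
ply 4: OO/XO/XX/.X/OX is terminal -1 (O); from OO/X./../.X/OX depth 5

X winning at [OO/X./../.X/OX]: True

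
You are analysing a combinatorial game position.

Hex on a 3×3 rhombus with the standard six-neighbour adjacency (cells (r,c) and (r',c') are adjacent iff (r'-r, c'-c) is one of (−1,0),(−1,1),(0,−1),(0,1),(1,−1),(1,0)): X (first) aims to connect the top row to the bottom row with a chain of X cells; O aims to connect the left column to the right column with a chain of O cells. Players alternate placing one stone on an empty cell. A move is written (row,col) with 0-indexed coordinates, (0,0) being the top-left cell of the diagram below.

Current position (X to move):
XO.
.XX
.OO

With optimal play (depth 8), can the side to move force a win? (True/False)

X winning at [XO./.XX/.OO]: True

ply 1, X at XO./.XX/.OO | (0,2)=-1→XOX/.XX/.OO; (1,0)=-1→XO./XXX/.OO; (2,0)=+1→XO./.XX/XOO*
ply 2, O at XO./.XX/XOO | (0,2)=-1→XOO/.XX/XOO*; (1,0)=-1→XO./OXX/XOO
ply 3, X at XOO/.XX/XOO | (1,0)=+1→XOO/XXX/XOO*
ply 4: XOO/XXX/XOO is terminal -1 (O); from XO./.XX/.OO depth 8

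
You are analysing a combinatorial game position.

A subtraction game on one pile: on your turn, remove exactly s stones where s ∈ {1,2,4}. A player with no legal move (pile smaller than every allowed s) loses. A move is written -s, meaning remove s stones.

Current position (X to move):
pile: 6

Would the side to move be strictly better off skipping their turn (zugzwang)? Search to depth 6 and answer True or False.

zugzwang(6, X) = True

p1 X@[6]: -1[5]-1* -2[4]-1 -4[2]-1
p2 O@[5]: -1[4]-1 -2[3]+1* -4[1]-1
p3 X@[3]: -1[2]-1* -2[1]-1
p4 O@[2]: -1[1]-1 -2[0]+1*
p5 X@[0] terminal -1; root [6] d6
suppose X passes — search the same position with O to move:
pass> p1 O@[6]: -1[5]-1* -2[4]-1 -4[2]-1
pass> p2 X@[5]: -1[4]-1 -2[3]+1* -4[1]-1
pass> p3 O@[3]: -1[2]-1* -2[1]-1
pass> p4 X@[2]: -1[1]-1 -2[0]+1*
pass> p5 O@[0] terminal -1; root [6] d6
for X: play -1, pass +1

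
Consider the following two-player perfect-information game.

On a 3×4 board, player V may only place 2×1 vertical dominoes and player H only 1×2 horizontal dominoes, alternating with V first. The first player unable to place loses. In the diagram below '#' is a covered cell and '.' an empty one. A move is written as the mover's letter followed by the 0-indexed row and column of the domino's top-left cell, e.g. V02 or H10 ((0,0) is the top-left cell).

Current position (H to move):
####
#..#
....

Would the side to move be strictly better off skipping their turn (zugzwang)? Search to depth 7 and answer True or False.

[####/#..#/....] H move#1: H11:+1/####/####/....*, H20:-1/####/#..#/##.., H21:+1/####/#..#/.##., H22:-1/####/#..#/..##
[####/####/....] end (terminal -1, V#2); searched ####/#..#/.... to 7
if H skipped the turn, V would face:
~ [####/#..#/....] V move#1: V11:-1/####/##.#/.#..*, V12:-1/####/#.##/..#.
~ [####/##.#/.#..] H move#2: H22:+1/####/##.#/.###*
~ [####/##.#/.###] end (terminal -1, V#3); searched ####/#..#/.... to 7
compare (H): move=+1 vs pass=+1

zugzwang(####/#..#/...., H) = False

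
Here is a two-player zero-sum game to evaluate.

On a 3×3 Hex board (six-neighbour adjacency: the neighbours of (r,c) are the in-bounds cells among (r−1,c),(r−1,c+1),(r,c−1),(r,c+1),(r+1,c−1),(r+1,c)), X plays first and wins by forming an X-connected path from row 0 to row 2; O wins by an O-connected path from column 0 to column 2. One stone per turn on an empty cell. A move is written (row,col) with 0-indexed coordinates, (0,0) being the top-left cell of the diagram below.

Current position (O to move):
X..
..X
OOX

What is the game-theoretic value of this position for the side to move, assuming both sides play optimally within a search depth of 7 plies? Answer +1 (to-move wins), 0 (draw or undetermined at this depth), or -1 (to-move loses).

[X../..X/OOX] O move#1: (0,1):-1/XO./..X/OOX*, (0,2):-1/X.O/..X/OOX, (1,0):-1/X../O.X/OOX, (1,1):-1/X../.OX/OOX
[XO./..X/OOX] X move#2: (0,2):+1/XOX/..X/OOX*, (1,0):+1/XO./X.X/OOX, (1,1):+1/XO./.XX/OOX
[XOX/..X/OOX] end (terminal -1, O#3); searched X../..X/OOX to 7

value(X../..X/OOX, O) = -1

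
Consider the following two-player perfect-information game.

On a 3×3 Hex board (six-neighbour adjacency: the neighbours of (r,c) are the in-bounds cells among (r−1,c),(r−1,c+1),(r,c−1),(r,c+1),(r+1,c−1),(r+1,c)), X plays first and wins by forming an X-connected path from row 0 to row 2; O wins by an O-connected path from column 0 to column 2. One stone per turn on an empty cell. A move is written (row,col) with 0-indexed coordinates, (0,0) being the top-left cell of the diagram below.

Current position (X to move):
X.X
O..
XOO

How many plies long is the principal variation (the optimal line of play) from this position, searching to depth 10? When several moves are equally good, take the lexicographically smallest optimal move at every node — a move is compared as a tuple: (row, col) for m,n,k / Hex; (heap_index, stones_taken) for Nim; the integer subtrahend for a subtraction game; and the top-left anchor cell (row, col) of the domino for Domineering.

p1 X@[X.X/O../XOO]: (0,1)[XXX/O../XOO]-1 (1,1)[X.X/OX./XOO]+1* (1,2)[X.X/O.X/XOO]-1
p2 O@[X.X/OX./XOO] terminal -1; root [X.X/O../XOO] d10

PV length from [X.X/O../XOO]: 1 ply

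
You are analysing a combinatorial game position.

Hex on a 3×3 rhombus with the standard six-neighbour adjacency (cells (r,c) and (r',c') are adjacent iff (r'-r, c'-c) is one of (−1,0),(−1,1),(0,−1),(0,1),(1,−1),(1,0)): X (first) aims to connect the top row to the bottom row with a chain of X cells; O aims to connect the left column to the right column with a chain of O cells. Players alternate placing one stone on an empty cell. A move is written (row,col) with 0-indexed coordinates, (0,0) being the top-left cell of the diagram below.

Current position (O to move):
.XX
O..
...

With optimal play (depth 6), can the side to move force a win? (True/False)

p1 O@[.XX/O../...]: (0,0)[OXX/O../...]-1 (1,1)[.XX/OO./...]-1 (1,2)[.XX/O.O/...]-1 (2,0)[.XX/O../O..]-1 (2,1)[.XX/O../.O.]+1* (2,2)[.XX/O../..O]-1
p2 X@[.XX/O../.O.]: (0,0)[XXX/O../.O.]-1* (1,1)[.XX/OX./.O.]-1 (1,2)[.XX/O.X/.O.]-1 (2,0)[.XX/O../XO.]-1 (2,2)[.XX/O../.OX]-1
p3 O@[XXX/O../.O.]: (1,1)[XXX/OO./.O.]+1* (1,2)[XXX/O.O/.O.]+1 (2,0)[XXX/O../OO.]+1 (2,2)[XXX/O../.OO]+1
p4 X@[XXX/OO./.O.]: (1,2)[XXX/OOX/.O.]-1* (2,0)[XXX/OO./XO.]-1 (2,2)[XXX/OO./.OX]-1
p5 O@[XXX/OOX/.O.]: (2,0)[XXX/OOX/OO.]-1 (2,2)[XXX/OOX/.OO]+1*
p6 X@[XXX/OOX/.OO] terminal -1; root [.XX/O../...] d6

O winning at [.XX/O../...]: True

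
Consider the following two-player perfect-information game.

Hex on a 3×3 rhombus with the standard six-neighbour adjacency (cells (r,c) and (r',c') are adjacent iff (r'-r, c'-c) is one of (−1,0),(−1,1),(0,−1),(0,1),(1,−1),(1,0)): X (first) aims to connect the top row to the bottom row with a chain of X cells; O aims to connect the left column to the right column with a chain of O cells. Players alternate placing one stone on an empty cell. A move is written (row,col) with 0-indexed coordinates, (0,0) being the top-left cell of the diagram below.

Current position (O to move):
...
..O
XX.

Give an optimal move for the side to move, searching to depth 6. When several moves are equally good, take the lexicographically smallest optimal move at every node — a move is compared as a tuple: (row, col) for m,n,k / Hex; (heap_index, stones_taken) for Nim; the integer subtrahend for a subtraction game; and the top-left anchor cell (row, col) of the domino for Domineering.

O's best at [.../..O/XX.]: (0,1)

[.../..O/XX.] O move#1: (0,0):-1/O../..O/XX., (0,1):+1/.O./..O/XX.*, (0,2):-1/..O/..O/XX., (1,0):-1/.../O.O/XX., (1,1):-1/.../.OO/XX., (2,2):-1/.../..O/XXO
[.O./..O/XX.] X move#2: (0,0):-1/XO./..O/XX.*, (0,2):-1/.OX/..O/XX., (1,0):-1/.O./X.O/XX., (1,1):-1/.O./.XO/XX., (2,2):-1/.O./..O/XXX
[XO./..O/XX.] O move#3: (0,2):-1/XOO/..O/XX., (1,0):+1/XO./O.O/XX.*, (1,1):-1/XO./.OO/XX., (2,2):-1/XO./..O/XXO
[XO./O.O/XX.] X move#4: (0,2):-1/XOX/O.O/XX.*, (1,1):-1/XO./OXO/XX., (2,2):-1/XO./O.O/XXX
[XOX/O.O/XX.] O move#5: (1,1):+1/XOX/OOO/XX.*, (2,2):-1/XOX/O.O/XXO
[XOX/OOO/XX.] end (terminal -1, X#6); searched .../..O/XX. to 6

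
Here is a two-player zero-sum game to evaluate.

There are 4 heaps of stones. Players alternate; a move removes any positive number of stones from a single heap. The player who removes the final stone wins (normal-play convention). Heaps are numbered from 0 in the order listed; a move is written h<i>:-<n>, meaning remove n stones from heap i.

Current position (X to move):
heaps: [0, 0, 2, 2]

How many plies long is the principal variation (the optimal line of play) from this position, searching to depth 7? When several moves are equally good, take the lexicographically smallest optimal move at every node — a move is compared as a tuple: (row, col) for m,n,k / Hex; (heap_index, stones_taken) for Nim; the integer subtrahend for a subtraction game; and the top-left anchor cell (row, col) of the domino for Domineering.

p1 X@[(0,0,2,2)]: h2:-1[(0,0,1,2)]-1* h2:-2[(0,0,0,2)]-1 h3:-1[(0,0,2,1)]-1 h3:-2[(0,0,2,0)]-1
p2 O@[(0,0,1,2)]: h2:-1[(0,0,0,2)]-1 h3:-1[(0,0,1,1)]+1* h3:-2[(0,0,1,0)]-1
p3 X@[(0,0,1,1)]: h2:-1[(0,0,0,1)]-1* h3:-1[(0,0,1,0)]-1
p4 O@[(0,0,0,1)]: h3:-1[(0,0,0,0)]+1*
p5 X@[(0,0,0,0)] terminal -1; root [(0,0,2,2)] d7

PV length from [(0,0,2,2)]: 4 plies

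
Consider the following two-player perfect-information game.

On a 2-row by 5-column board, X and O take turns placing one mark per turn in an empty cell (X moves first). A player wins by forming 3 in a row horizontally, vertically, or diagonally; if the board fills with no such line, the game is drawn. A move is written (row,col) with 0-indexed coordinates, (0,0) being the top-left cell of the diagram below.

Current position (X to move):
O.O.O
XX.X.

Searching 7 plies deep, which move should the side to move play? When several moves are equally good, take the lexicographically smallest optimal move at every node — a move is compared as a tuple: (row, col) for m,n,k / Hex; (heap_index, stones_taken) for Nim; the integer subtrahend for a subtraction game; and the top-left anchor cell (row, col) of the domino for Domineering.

X's best at [O.O.O/XX.X.]: (1,2)

[O.O.O/XX.X.] X move#1: (0,1):-1/OXO.O/XX.X., (0,3):-1/O.OXO/XX.X., (1,2):+1/O.O.O/XXXX.*, (1,4):-1/O.O.O/XX.XX
[O.O.O/XXXX.] end (terminal -1, O#2); searched O.O.O/XX.X. to 7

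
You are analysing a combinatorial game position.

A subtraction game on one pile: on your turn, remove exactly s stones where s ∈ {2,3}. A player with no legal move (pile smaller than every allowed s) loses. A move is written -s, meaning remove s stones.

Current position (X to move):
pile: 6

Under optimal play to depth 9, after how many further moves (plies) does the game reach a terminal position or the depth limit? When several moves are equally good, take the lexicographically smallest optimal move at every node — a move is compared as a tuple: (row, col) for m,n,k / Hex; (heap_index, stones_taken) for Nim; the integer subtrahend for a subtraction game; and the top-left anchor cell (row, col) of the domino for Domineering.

[6] X move#1: -2:-1/4*, -3:-1/3
[4] O move#2: -2:-1/2, -3:+1/1*
[1] end (terminal -1, X#3); searched 6 to 9

PV length from [6]: 2 plies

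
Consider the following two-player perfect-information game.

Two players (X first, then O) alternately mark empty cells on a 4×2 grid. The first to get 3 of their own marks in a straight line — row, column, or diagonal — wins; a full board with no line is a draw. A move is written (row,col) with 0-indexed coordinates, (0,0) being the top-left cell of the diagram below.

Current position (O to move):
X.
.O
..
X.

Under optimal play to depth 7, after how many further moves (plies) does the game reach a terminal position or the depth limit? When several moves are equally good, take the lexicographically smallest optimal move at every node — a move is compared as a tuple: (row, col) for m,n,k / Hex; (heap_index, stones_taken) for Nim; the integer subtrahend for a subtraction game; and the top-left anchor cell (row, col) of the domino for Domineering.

PV length from [X./.O/../X.]: 3 plies

[X./.O/../X.] O move#1: (0,1):+0/XO/.O/../X., (1,0):+0/X./OO/../X., (2,0):+0/X./.O/O./X., (2,1):+1/X./.O/.O/X.*, (3,1):+0/X./.O/../XO
[X./.O/.O/X.] X move#2: (0,1):-1/XX/.O/.O/X.*, (1,0):-1/X./XO/.O/X., (2,0):-1/X./.O/XO/X., (3,1):-1/X./.O/.O/XX
[XX/.O/.O/X.] O move#3: (1,0):+0/XX/OO/.O/X., (2,0):+0/XX/.O/OO/X., (3,1):+1/XX/.O/.O/XO*
[XX/.O/.O/XO] end (terminal -1, X#4); searched X./.O/../X. to 7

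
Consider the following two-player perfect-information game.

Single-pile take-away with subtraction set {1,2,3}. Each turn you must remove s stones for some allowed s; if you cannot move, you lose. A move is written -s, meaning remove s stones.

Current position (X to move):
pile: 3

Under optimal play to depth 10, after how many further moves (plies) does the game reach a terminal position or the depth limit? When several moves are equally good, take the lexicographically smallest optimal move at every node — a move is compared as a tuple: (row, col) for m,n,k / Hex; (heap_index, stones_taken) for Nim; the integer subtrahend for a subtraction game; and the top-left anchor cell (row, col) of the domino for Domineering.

PV length from [3]: 1 ply

[3] X move#1: -1:-1/2, -2:-1/1, -3:+1/0*
[0] end (terminal -1, O#2); searched 3 to 10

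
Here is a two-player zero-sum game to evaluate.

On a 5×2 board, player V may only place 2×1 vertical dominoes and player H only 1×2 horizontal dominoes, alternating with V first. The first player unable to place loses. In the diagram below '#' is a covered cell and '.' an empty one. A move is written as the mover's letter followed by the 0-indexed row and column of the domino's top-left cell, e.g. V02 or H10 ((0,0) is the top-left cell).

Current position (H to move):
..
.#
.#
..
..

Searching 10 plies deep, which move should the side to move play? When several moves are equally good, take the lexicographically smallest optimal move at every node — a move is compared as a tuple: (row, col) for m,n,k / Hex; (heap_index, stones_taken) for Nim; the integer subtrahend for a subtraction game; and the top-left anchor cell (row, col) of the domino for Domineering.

H's best at [../.#/.#/../..]: H30

[../.#/.#/../..] H move#1: H00:-1/##/.#/.#/../.., H30:+1/../.#/.#/##/..*, H40:+1/../.#/.#/../##
[../.#/.#/##/..] V move#2: V00:-1/#./##/.#/##/..*, V10:-1/../##/##/##/..
[#./##/.#/##/..] H move#3: H40:+1/#./##/.#/##/##*
[#./##/.#/##/##] end (terminal -1, V#4); searched ../.#/.#/../.. to 10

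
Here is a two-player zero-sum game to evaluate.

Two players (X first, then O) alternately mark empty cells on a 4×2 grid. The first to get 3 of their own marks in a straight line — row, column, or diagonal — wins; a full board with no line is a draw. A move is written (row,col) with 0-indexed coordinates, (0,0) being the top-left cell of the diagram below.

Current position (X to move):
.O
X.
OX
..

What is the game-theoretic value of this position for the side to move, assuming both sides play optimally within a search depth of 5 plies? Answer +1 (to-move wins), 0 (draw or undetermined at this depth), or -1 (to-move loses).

p1 X@[.O/X./OX/..]: (0,0)[XO/X./OX/..]+0* (1,1)[.O/XX/OX/..]+0 (3,0)[.O/X./OX/X.]+0 (3,1)[.O/X./OX/.X]+0
p2 O@[XO/X./OX/..]: (1,1)[XO/XO/OX/..]+0* (3,0)[XO/X./OX/O.]+0 (3,1)[XO/X./OX/.O]+0
p3 X@[XO/XO/OX/..]: (3,0)[XO/XO/OX/X.]+0* (3,1)[XO/XO/OX/.X]+0
p4 O@[XO/XO/OX/X.]: (3,1)[XO/XO/OX/XO]+0*
p5 X@[XO/XO/OX/XO] terminal +0; root [.O/X./OX/..] d5

value(.O/X./OX/.., X) = 0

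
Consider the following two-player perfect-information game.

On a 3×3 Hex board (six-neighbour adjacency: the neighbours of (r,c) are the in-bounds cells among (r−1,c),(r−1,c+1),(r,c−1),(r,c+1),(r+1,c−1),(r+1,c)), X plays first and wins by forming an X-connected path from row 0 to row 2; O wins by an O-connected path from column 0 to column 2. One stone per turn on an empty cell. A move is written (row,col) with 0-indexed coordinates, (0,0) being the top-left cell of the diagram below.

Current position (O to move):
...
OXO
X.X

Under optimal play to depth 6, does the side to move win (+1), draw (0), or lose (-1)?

value(.../OXO/X.X, O) = -1

p1 O@[.../OXO/X.X]: (0,0)[O../OXO/X.X]-1* (0,1)[.O./OXO/X.X]-1 (0,2)[..O/OXO/X.X]-1 (2,1)[.../OXO/XOX]-1
p2 X@[O../OXO/X.X]: (0,1)[OX./OXO/X.X]+1* (0,2)[O.X/OXO/X.X]+1 (2,1)[O../OXO/XXX]+1
p3 O@[OX./OXO/X.X] terminal -1; root [.../OXO/X.X] d6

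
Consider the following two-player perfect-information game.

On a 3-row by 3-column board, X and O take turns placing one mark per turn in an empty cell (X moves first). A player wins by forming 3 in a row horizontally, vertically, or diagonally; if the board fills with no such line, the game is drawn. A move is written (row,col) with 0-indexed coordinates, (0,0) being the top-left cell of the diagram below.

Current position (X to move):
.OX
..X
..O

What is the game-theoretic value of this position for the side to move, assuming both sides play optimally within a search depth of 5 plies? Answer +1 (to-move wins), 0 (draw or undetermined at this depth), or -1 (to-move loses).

[.OX/..X/..O] X move#1: (0,0):-1/XOX/..X/..O, (1,0):-1/.OX/X.X/..O, (1,1):+1/.OX/.XX/..O*, (2,0):-1/.OX/..X/X.O, (2,1):+0/.OX/..X/.XO
[.OX/.XX/..O] O move#2: (0,0):-1/OOX/.XX/..O*, (1,0):-1/.OX/OXX/..O, (2,0):-1/.OX/.XX/O.O, (2,1):-1/.OX/.XX/.OO
[OOX/.XX/..O] X move#3: (1,0):+1/OOX/XXX/..O*, (2,0):+1/OOX/.XX/X.O, (2,1):+1/OOX/.XX/.XO
[OOX/XXX/..O] end (terminal -1, O#4); searched .OX/..X/..O to 5

value(.OX/..X/..O, X) = +1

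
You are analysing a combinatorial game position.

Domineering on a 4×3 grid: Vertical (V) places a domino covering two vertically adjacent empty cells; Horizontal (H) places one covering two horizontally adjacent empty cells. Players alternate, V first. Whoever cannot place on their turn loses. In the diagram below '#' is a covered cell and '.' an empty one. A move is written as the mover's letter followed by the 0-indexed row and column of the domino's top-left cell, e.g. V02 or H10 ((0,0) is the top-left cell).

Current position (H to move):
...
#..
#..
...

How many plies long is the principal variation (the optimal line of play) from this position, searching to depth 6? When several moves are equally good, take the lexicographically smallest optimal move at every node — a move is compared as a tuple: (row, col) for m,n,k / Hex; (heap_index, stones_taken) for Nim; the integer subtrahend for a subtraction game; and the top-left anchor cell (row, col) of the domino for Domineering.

PV length from [.../#../#../...]: 4 plies

ply 1, H at .../#../#../... | H00=-1→##./#../#../...*; H01=-1→.##/#../#../...; H11=-1→.../###/#../...; H21=-1→.../#../###/...; H30=-1→.../#../#../##.; H31=-1→.../#../#../.##
ply 2, V at ##./#../#../... | V02=-1→###/#.#/#../...; V11=+1→##./##./##./...*; V12=+1→##./#.#/#.#/...; V21=+1→##./#../##./.#.; V22=+1→##./#../#.#/..#
ply 3, H at ##./##./##./... | H30=-1→##./##./##./##.*; H31=-1→##./##./##./.##
ply 4, V at ##./##./##./##. | V02=+1→###/###/##./##.*; V12=+1→##./###/###/##.; V22=+1→##./##./###/###
ply 5: ###/###/##./##. is terminal -1 (H); from .../#../#../... depth 6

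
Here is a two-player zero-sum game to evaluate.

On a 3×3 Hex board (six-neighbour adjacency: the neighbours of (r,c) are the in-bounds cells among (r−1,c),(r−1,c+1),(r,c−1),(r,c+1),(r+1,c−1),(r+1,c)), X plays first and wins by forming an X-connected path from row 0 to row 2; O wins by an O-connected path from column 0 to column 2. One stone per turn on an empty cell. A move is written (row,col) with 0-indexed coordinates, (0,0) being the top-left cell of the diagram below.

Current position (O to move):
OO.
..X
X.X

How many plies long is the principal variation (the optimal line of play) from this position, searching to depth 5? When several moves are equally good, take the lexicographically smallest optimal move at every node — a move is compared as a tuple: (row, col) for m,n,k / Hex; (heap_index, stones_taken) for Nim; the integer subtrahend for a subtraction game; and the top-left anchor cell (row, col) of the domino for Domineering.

PV length from [OO./..X/X.X]: 1 ply

[OO./..X/X.X] O move#1: (0,2):+1/OOO/..X/X.X*, (1,0):-1/OO./O.X/X.X, (1,1):-1/OO./.OX/X.X, (2,1):-1/OO./..X/XOX
[OOO/..X/X.X] end (terminal -1, X#2); searched OO./..X/X.X to 5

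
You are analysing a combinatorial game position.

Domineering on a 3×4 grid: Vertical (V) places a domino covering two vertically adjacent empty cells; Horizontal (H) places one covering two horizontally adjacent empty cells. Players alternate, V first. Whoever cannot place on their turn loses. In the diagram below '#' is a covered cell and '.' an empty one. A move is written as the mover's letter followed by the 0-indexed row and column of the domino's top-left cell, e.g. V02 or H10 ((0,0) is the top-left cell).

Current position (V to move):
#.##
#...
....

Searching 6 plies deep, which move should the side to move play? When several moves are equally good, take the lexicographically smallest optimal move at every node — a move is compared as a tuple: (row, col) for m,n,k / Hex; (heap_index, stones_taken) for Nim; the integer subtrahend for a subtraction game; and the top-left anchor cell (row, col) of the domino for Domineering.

V's best at [#.##/#.../....]: V12

ply 1, V at #.##/#.../.... | V01=-1→####/##../....; V11=-1→#.##/##../.#..; V12=+1→#.##/#.#./..#.*; V13=-1→#.##/#..#/...#
ply 2, H at #.##/#.#./..#. | H20=-1→#.##/#.#./###.*
ply 3, V at #.##/#.#./###. | V01=+1→####/###./###.*; V13=+1→#.##/#.##/####
ply 4: ####/###./###. is terminal -1 (H); from #.##/#.../.... depth 6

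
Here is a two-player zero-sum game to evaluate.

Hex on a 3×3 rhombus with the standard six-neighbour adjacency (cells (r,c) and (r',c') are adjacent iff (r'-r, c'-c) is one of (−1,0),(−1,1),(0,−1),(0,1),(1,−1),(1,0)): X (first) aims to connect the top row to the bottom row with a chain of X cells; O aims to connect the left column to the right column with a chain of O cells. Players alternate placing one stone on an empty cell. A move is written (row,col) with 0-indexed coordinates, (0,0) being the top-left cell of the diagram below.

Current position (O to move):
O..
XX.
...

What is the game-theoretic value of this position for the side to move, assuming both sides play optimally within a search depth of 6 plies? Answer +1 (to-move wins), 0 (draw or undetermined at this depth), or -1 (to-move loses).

value(O../XX./..., O) = -1

p1 O@[O../XX./...]: (0,1)[OO./XX./...]-1* (0,2)[O.O/XX./...]-1 (1,2)[O../XXO/...]-1 (2,0)[O../XX./O..]-1 (2,1)[O../XX./.O.]-1 (2,2)[O../XX./..O]-1
p2 X@[OO./XX./...]: (0,2)[OOX/XX./...]+1* (1,2)[OO./XXX/...]-1 (2,0)[OO./XX./X..]-1 (2,1)[OO./XX./.X.]-1 (2,2)[OO./XX./..X]-1
p3 O@[OOX/XX./...]: (1,2)[OOX/XXO/...]-1* (2,0)[OOX/XX./O..]-1 (2,1)[OOX/XX./.O.]-1 (2,2)[OOX/XX./..O]-1
p4 X@[OOX/XXO/...]: (2,0)[OOX/XXO/X..]+1* (2,1)[OOX/XXO/.X.]+1 (2,2)[OOX/XXO/..X]+1
p5 O@[OOX/XXO/X..] terminal -1; root [O../XX./...] d6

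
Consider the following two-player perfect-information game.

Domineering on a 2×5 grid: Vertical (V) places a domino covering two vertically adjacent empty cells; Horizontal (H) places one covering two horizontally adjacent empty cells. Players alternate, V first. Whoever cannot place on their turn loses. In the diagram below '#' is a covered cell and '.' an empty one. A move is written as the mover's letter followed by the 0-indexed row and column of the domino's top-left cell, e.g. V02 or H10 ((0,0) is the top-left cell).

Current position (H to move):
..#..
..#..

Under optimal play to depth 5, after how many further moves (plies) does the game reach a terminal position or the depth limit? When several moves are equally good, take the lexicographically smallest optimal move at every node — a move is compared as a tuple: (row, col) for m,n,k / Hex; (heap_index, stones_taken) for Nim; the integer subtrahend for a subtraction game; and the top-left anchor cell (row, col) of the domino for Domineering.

p1 H@[..#../..#..]: H00[###../..#..]-1* H03[..###/..#..]-1 H10[..#../###..]-1 H13[..#../..###]-1
p2 V@[###../..#..]: V03[####./..##.]+1* V04[###.#/..#.#]+1
p3 H@[####./..##.]: H10[####./####.]-1*
p4 V@[####./####.]: V04[#####/#####]+1*
p5 H@[#####/#####] terminal -1; root [..#../..#..] d5

PV length from [..#../..#..]: 4 plies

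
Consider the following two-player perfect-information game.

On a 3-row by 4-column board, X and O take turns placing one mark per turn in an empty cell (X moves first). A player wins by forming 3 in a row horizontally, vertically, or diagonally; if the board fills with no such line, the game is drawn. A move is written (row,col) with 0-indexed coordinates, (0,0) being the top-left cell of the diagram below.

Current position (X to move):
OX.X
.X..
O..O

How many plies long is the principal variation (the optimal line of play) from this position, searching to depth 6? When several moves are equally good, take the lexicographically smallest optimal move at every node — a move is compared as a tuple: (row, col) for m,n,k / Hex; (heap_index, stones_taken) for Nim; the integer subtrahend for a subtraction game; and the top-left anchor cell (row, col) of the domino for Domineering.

ply 1, X at OX.X/.X../O..O | (0,2)=+1→OXXX/.X../O..O*; (1,0)=+1→OX.X/XX../O..O; (1,2)=-1→OX.X/.XX./O..O; (1,3)=-1→OX.X/.X.X/O..O; (2,1)=+1→OX.X/.X../OX.O; (2,2)=-1→OX.X/.X../O.XO
ply 2: OXXX/.X../O..O is terminal -1 (O); from OX.X/.X../O..O depth 6

PV length from [OX.X/.X../O..O]: 1 ply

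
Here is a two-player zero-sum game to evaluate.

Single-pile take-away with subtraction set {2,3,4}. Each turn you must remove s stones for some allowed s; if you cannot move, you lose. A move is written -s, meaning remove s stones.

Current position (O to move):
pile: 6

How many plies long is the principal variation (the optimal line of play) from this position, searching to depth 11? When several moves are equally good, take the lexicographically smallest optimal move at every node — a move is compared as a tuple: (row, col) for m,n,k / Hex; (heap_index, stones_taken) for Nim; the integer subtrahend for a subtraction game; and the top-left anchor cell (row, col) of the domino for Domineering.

PV length from [6]: 2 plies

p1 O@[6]: -2[4]-1* -3[3]-1 -4[2]-1
p2 X@[4]: -2[2]-1 -3[1]+1* -4[0]+1
p3 O@[1] terminal -1; root [6] d11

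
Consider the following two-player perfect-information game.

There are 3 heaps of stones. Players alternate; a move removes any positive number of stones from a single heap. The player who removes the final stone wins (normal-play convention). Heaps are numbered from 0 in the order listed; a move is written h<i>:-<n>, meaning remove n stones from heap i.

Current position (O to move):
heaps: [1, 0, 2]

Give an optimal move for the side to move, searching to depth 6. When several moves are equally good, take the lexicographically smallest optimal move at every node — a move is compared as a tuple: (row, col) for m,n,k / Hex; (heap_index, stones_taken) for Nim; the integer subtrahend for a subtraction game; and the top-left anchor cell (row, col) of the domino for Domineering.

[(1,0,2)] O move#1: h0:-1:-1/(0,0,2), h2:-1:+1/(1,0,1)*, h2:-2:-1/(1,0,0)
[(1,0,1)] X move#2: h0:-1:-1/(0,0,1)*, h2:-1:-1/(1,0,0)
[(0,0,1)] O move#3: h2:-1:+1/(0,0,0)*
[(0,0,0)] end (terminal -1, X#4); searched (1,0,2) to 6

O's best at [(1,0,2)]: h2:-1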